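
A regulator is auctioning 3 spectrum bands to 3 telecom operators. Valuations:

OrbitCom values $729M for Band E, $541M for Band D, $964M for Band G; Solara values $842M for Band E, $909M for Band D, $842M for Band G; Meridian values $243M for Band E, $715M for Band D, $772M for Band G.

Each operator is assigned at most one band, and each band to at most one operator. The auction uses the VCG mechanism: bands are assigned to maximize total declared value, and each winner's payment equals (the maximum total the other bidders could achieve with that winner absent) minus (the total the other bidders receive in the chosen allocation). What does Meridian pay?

Efficient allocation: OrbitCom→Band G ($964M), Solara→Band E ($842M), Meridian→Band D ($715M); total welfare W = $2521M.
Meridian receives Band D at value $715M, so the others get W − 715 = $1806M.
Without Meridian: best allocation of the remaining 2 bidders over all 3 bands is OrbitCom→Band G ($964M), Solara→Band D ($909M), total $1873M.
VCG payment = (others' best without Meridian) − (others' welfare with Meridian) = 1873 − 1806 = $67M.

Meridian pays $67M.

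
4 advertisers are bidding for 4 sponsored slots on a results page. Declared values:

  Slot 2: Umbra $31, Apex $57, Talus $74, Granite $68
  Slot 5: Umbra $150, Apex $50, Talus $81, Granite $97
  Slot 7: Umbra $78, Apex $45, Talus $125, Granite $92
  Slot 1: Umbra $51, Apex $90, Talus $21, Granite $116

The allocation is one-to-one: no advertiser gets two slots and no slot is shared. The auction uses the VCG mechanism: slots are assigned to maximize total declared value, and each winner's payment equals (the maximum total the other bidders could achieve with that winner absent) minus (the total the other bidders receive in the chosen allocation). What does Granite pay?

Granite pays $33.

Efficient allocation: Umbra→Slot 5 ($150), Apex→Slot 2 ($57), Talus→Slot 7 ($125), Granite→Slot 1 ($116); total welfare W = $448.
Granite receives Slot 1 at value $116, so the others get W − 116 = $332.
Without Granite: best allocation of the remaining 3 bidders over all 4 slots is Umbra→Slot 5 ($150), Apex→Slot 1 ($90), Talus→Slot 7 ($125), total $365.
VCG payment = (others' best without Granite) − (others' welfare with Granite) = 365 − 332 = $33.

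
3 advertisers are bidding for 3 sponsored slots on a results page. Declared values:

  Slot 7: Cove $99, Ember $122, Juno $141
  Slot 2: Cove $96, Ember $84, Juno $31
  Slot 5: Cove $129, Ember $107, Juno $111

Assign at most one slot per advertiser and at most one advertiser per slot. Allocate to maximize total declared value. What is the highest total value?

Optimal: Cove→Slot 5 ($129), Ember→Slot 2 ($84), Juno→Slot 7 ($141) — total 129+84+141 = $354.
Column-greedy (each slot in turn goes to its best remaining advertiser) gives $344, worse by 10.
Next-best assignment: Cove→Slot 2, Ember→Slot 5, Juno→Slot 7 = $344.

Max total: $354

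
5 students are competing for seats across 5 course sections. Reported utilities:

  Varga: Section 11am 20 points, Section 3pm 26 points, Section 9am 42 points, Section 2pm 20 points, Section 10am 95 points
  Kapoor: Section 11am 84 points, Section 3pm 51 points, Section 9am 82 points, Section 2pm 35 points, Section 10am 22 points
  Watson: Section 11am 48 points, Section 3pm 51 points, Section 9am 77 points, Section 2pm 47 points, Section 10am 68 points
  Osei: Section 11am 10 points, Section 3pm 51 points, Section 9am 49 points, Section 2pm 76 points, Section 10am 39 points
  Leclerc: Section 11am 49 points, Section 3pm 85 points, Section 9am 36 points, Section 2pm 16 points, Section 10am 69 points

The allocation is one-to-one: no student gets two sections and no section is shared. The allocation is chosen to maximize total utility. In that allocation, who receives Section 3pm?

Leclerc receives Section 3pm.

Optimal: Varga→Section 10am (95 points), Kapoor→Section 11am (84 points), Watson→Section 9am (77 points), Osei→Section 2pm (76 points), Leclerc→Section 3pm (85 points) — total 95+84+77+76+85 = 417 points.
Next-best assignment: Varga→Section 10am, Kapoor→Section 9am, Watson→Section 11am, Osei→Section 2pm, Leclerc→Section 3pm = 386 points.
Swapping Kapoor↔Osei (Kapoor→Section 2pm 35 points, Osei→Section 11am 10 points) loses 115.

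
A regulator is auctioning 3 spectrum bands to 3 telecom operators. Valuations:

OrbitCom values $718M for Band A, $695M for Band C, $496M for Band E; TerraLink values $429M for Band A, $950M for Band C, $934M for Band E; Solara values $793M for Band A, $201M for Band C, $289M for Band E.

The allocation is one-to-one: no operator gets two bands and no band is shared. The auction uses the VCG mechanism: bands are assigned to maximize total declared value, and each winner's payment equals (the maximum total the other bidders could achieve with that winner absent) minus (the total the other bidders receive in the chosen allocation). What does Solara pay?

Efficient allocation: OrbitCom→Band C ($695M), TerraLink→Band E ($934M), Solara→Band A ($793M); total welfare W = $2422M.
Solara receives Band A at value $793M, so the others get W − 793 = $1629M.
Without Solara: best allocation of the remaining 2 bidders over all 3 bands is OrbitCom→Band A ($718M), TerraLink→Band C ($950M), total $1668M.
VCG payment = (others' best without Solara) − (others' welfare with Solara) = 1668 − 1629 = $39M.

Solara pays $39M.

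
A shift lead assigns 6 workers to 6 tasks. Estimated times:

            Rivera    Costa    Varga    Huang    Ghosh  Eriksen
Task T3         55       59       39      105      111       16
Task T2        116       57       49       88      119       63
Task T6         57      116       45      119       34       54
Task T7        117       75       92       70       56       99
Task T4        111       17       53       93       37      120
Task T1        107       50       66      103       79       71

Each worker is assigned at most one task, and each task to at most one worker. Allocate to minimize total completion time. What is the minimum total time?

Optimal: Rivera→Task T6 (57 min), Costa→Task T1 (50 min), Varga→Task T2 (49 min), Huang→Task T7 (70 min), Ghosh→Task T4 (37 min), Eriksen→Task T3 (16 min) — total 57+50+49+70+37+16 = 279 min.
Min-entry greedy (repeatedly take the single cheapest remaining cell) gives 293 min, worse by 14.
Next-best assignment: Rivera→Task T6, Costa→Task T4, Varga→Task T2, Huang→Task T7, Ghosh→Task T1, Eriksen→Task T3 = 288 min.
Swapping Costa↔Ghosh (Costa→Task T4 17 min, Ghosh→Task T1 79 min) adds 9.
Every other assignment is strictly worse.

Min total: 279 min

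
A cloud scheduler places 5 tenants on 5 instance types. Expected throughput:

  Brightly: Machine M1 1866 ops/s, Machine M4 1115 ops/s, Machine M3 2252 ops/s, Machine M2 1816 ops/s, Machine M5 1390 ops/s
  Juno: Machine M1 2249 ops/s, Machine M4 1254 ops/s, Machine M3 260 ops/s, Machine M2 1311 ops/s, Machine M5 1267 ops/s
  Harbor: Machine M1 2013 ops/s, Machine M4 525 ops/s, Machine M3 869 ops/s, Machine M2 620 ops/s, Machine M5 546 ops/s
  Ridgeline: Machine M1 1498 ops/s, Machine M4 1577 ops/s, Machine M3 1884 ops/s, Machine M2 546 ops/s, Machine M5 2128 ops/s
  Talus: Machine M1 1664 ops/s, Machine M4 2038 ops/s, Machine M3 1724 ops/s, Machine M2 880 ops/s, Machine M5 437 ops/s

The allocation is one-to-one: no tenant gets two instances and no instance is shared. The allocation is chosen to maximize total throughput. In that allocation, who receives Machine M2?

Juno receives Machine M2.

This is the linear assignment problem.
Optimal: Brightly→Machine M3 (2252 ops/s), Juno→Machine M2 (1311 ops/s), Harbor→Machine M1 (2013 ops/s), Ridgeline→Machine M5 (2128 ops/s), Talus→Machine M4 (2038 ops/s) — total 2252+1311+2013+2128+2038 = 9742 ops/s.
Row-greedy (each tenant in turn takes its best remaining instance) gives 9287 ops/s, worse by 455.
Checked against all permutations: 9742 ops/s is optimal.
Juno's own top instance is Machine M1 (2249 ops/s), but forcing Juno→Machine M1 and reassigning the rest optimally gives only 9287 ops/s — worse by 455.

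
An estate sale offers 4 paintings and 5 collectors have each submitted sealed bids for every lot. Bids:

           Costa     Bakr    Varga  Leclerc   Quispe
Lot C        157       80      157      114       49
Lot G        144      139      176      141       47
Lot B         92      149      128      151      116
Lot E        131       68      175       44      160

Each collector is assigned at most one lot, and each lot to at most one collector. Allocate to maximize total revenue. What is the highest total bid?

Treat this as an assignment problem: match each collector to one lot.
Optimal: Costa→Lot C ($157), Varga→Lot G ($176), Leclerc→Lot B ($151), Quispe→Lot E ($160) — total 157+176+151+160 = $644.
Row-greedy (each collector in turn takes its best remaining lot) gives $526, worse by 118.
Next-best assignment: Costa→Lot C, Varga→Lot G, Bakr→Lot B, Quispe→Lot E = $642.

Max total: $644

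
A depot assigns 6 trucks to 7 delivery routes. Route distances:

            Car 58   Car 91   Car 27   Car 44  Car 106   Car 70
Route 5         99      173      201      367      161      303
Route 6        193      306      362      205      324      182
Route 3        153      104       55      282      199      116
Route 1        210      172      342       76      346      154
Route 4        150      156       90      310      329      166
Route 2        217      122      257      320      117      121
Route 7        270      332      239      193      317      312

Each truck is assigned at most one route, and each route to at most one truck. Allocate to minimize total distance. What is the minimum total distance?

Min total: 668 km

This is a one-to-one assignment (minimum-cost bipartite matching).
Optimal: Car 58→Route 5 (99 km), Car 91→Route 3 (104 km), Car 27→Route 4 (90 km), Car 44→Route 1 (76 km), Car 106→Route 2 (117 km), Car 70→Route 6 (182 km) — total 99+104+90+76+117+182 = 668 km.
Min-entry greedy (repeatedly take the single cheapest remaining cell) gives 685 km, worse by 17.
Next-best assignment: Car 58→Route 5, Car 91→Route 4, Car 27→Route 3, Car 44→Route 1, Car 106→Route 2, Car 70→Route 6 = 685 km.
Every other assignment is strictly worse.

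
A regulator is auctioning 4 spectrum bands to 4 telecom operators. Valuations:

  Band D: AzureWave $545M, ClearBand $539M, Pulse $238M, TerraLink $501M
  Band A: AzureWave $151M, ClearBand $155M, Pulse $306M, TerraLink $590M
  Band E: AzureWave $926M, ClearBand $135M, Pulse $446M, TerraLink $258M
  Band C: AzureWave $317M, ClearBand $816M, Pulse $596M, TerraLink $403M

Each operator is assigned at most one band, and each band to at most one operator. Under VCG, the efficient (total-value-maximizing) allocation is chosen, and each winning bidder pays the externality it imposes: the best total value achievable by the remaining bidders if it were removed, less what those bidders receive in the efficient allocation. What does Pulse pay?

Pulse pays $277M.

Efficient allocation: AzureWave→Band E ($926M), ClearBand→Band D ($539M), Pulse→Band C ($596M), TerraLink→Band A ($590M); total welfare W = $2651M.
Pulse receives Band C at value $596M, so the others get W − 596 = $2055M.
Without Pulse: best allocation of the remaining 3 bidders over all 4 bands is AzureWave→Band E ($926M), ClearBand→Band C ($816M), TerraLink→Band A ($590M), total $2332M.
VCG payment = (others' best without Pulse) − (others' welfare with Pulse) = 2332 − 2055 = $277M.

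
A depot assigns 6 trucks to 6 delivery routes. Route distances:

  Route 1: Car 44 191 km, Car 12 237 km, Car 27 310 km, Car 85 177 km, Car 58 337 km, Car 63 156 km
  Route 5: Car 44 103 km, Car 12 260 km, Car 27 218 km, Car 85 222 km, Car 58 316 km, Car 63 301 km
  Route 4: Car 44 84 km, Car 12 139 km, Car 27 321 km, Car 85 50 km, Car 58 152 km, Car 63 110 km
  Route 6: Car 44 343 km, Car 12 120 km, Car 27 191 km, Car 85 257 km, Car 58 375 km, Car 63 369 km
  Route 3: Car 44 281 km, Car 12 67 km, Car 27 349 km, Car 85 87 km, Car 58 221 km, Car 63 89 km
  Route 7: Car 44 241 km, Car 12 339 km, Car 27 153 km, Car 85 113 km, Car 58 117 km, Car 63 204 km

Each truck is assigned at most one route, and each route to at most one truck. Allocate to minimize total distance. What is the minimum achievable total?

Optimal: Car 44→Route 5 (103 km), Car 12→Route 3 (67 km), Car 27→Route 6 (191 km), Car 85→Route 4 (50 km), Car 58→Route 7 (117 km), Car 63→Route 1 (156 km) — total 103+67+191+50+117+156 = 684 km.
Row-greedy (each truck in turn takes its cheapest remaining route) gives 1166 km, worse by 482.

Minimum total: 684 km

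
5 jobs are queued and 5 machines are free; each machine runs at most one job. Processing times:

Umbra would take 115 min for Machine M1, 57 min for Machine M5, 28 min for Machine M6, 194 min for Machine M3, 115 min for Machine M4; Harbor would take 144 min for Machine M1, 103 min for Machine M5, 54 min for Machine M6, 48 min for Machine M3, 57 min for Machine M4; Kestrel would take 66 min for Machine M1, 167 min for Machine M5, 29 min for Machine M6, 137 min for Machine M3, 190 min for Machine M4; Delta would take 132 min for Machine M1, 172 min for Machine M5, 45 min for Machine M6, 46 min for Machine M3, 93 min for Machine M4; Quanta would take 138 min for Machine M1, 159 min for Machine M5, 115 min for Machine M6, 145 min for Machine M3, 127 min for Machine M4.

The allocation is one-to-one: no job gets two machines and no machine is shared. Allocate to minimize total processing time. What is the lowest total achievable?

Min total: 327 min

This is the linear assignment problem.
Optimal: Umbra→Machine M5 (57 min), Harbor→Machine M4 (57 min), Kestrel→Machine M6 (29 min), Delta→Machine M3 (46 min), Quanta→Machine M1 (138 min) — total 57+57+29+46+138 = 327 min.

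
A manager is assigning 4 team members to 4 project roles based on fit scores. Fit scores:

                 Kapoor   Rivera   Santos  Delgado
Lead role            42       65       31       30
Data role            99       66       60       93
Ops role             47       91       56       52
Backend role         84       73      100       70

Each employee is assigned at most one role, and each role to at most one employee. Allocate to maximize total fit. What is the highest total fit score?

Optimal: Kapoor→Lead role (42 pts), Rivera→Ops role (91 pts), Santos→Backend role (100 pts), Delgado→Data role (93 pts) — total 42+91+100+93 = 326 pts.
Max-entry greedy (repeatedly take the single best remaining cell) gives 320 pts, worse by 6.
Next-best assignment: Kapoor→Data role, Rivera→Ops role, Santos→Backend role, Delgado→Lead role = 320 pts.
Swapping Santos↔Delgado (Santos→Data role 60 pts, Delgado→Backend role 70 pts) loses 63.
Checked against all permutations: 326 pts is optimal.

Max total: 326 pts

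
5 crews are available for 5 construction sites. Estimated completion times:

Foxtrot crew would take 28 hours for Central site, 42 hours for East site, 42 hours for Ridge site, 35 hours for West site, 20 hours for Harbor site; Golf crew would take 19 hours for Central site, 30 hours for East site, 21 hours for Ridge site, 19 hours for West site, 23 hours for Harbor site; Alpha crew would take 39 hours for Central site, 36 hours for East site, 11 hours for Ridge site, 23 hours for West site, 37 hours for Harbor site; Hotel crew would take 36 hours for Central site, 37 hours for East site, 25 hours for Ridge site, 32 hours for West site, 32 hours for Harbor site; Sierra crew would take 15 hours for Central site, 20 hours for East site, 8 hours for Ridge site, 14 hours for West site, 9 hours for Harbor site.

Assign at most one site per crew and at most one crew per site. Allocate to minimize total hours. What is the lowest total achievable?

Minimum total: 101 hours

Optimal: Foxtrot crew→Harbor site (20 hours), Golf crew→Central site (19 hours), Alpha crew→Ridge site (11 hours), Hotel crew→East site (37 hours), Sierra crew→West site (14 hours) — total 20+19+11+37+14 = 101 hours.
Row-greedy (each crew in turn takes its cheapest remaining site) gives 102 hours, worse by 1.
Next-best assignment: Foxtrot crew→Harbor site, Golf crew→Central site, Alpha crew→Ridge site, Hotel crew→West site, Sierra crew→East site = 102 hours.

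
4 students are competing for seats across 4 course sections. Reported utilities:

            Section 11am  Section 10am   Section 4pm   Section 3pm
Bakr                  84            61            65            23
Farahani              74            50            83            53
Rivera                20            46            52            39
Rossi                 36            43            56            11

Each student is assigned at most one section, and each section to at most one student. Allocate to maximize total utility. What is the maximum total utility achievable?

Optimal: Bakr→Section 11am (84 points), Farahani→Section 4pm (83 points), Rivera→Section 3pm (39 points), Rossi→Section 10am (43 points) — total 84+83+39+43 = 249 points.
Column-greedy (each section in turn goes to its best remaining student) gives 229 points, worse by 20.
Next-best assignment: Bakr→Section 11am, Farahani→Section 3pm, Rivera→Section 10am, Rossi→Section 4pm = 239 points.
Swapping Bakr↔Rossi (Bakr→Section 10am 61 points, Rossi→Section 11am 36 points) loses 30.

Max total: 249 points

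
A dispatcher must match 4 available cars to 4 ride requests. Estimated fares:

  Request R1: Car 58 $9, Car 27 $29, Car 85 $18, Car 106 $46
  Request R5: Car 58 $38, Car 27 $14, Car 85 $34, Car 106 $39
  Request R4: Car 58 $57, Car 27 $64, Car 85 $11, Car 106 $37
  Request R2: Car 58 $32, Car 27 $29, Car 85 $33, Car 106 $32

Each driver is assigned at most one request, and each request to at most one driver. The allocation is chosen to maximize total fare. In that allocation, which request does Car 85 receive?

Car 85 receives Request R2.

Treat this as an assignment problem: match each driver to one request.
Optimal: Car 58→Request R5 ($38), Car 27→Request R4 ($64), Car 85→Request R2 ($33), Car 106→Request R1 ($46) — total 38+64+33+46 = $181.
Swapping Car 85↔Car 106 (Car 85→Request R1 $18, Car 106→Request R2 $32) loses 29.
Every other assignment is strictly worse.
Car 85's own top request is Request R5 ($34), but forcing Car 85→Request R5 and reassigning the rest optimally gives only $176 — worse by 5.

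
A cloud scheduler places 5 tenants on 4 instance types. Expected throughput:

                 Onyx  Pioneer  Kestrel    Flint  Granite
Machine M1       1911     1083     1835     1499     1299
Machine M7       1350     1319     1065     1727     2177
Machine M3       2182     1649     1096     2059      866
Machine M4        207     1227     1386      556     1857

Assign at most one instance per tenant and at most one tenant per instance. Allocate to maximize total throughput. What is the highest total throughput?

Optimal: Kestrel→Machine M1 (1835 ops/s), Flint→Machine M7 (1727 ops/s), Onyx→Machine M3 (2182 ops/s), Granite→Machine M4 (1857 ops/s) — total 1835+1727+2182+1857 = 7601 ops/s.
Row-greedy (each tenant in turn takes its best remaining instance) gives 5892 ops/s, worse by 1709.
Next-best assignment: Onyx→Machine M1, Granite→Machine M7, Flint→Machine M3, Kestrel→Machine M4 = 7533 ops/s.

Max total: 7601 ops/s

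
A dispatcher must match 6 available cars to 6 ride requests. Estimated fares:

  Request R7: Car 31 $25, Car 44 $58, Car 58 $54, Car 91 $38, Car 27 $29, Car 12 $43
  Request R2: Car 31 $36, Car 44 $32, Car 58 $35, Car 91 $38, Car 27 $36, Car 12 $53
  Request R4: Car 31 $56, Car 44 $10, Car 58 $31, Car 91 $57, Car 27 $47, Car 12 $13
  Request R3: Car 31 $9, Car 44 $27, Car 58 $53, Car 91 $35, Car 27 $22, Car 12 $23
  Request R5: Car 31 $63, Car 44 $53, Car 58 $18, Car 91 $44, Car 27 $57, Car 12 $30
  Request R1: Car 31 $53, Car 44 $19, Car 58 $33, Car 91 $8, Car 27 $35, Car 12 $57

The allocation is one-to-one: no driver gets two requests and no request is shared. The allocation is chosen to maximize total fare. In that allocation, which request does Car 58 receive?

Treat this as an assignment problem: match each driver to one request.
Optimal: Car 31→Request R1 ($53), Car 44→Request R7 ($58), Car 58→Request R3 ($53), Car 91→Request R4 ($57), Car 27→Request R5 ($57), Car 12→Request R2 ($53) — total 53+58+53+57+57+53 = $331.
Column-greedy (each request in turn goes to its best remaining driver) gives $319, worse by 12.
Next-best assignment: Car 31→Request R5, Car 44→Request R7, Car 58→Request R3, Car 91→Request R4, Car 27→Request R2, Car 12→Request R1 = $324.
No other one-to-one assignment exceeds $331.
Car 58's own top request is Request R7 ($54), but forcing Car 58→Request R7 and reassigning the rest optimally gives only $301 — worse by 30.

Car 58 receives Request R3.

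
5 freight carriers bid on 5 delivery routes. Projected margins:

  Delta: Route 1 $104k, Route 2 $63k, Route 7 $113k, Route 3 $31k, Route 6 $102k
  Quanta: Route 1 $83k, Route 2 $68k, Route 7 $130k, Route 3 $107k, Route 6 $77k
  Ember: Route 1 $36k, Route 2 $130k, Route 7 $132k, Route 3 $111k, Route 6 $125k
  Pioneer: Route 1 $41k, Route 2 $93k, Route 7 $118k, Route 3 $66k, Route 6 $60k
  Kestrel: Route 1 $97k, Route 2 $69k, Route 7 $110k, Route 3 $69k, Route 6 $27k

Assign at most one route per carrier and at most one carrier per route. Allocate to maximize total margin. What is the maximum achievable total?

Maximum total: $554k

Optimal: Delta→Route 6 ($102k), Quanta→Route 3 ($107k), Ember→Route 2 ($130k), Pioneer→Route 7 ($118k), Kestrel→Route 1 ($97k) — total 102+107+130+118+97 = $554k.
Swapping Pioneer↔Quanta (Pioneer→Route 3 $66k, Quanta→Route 7 $130k) loses 29.
Checked against all permutations: $554k is optimal.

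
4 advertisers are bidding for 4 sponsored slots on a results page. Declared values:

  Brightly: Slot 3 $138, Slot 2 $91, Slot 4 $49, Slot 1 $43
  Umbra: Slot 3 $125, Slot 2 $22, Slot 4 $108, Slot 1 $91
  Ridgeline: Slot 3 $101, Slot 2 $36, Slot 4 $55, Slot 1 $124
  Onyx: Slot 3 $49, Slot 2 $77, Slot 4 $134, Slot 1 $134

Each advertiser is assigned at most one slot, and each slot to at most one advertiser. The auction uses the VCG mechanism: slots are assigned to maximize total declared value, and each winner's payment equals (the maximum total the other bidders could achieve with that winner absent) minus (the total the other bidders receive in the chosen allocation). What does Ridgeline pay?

Efficient allocation: Brightly→Slot 2 ($91), Umbra→Slot 3 ($125), Ridgeline→Slot 1 ($124), Onyx→Slot 4 ($134); total welfare W = $474.
Ridgeline receives Slot 1 at value $124, so the others get W − 124 = $350.
Without Ridgeline: best allocation of the remaining 3 bidders over all 4 slots is Brightly→Slot 3 ($138), Umbra→Slot 4 ($108), Onyx→Slot 1 ($134), total $380.
VCG payment = (others' best without Ridgeline) − (others' welfare with Ridgeline) = 380 − 350 = $30.

Ridgeline pays $30.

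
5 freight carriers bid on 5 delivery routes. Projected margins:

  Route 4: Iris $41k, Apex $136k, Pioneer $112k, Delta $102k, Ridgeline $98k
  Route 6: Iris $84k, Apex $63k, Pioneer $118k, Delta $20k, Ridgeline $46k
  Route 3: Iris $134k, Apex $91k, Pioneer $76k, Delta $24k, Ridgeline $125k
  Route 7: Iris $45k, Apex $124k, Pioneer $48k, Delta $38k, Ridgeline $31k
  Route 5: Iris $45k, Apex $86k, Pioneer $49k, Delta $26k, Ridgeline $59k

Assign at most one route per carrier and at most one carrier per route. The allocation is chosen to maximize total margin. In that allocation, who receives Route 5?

Ridgeline receives Route 5.

This is a one-to-one assignment (maximum-weight bipartite matching).
Optimal: Iris→Route 3 ($134k), Apex→Route 7 ($124k), Pioneer→Route 6 ($118k), Delta→Route 4 ($102k), Ridgeline→Route 5 ($59k) — total 134+124+118+102+59 = $537k.
Max-entry greedy (repeatedly take the single best remaining cell) gives $485k, worse by 52.
Next-best assignment: Iris→Route 5, Apex→Route 7, Pioneer→Route 6, Delta→Route 4, Ridgeline→Route 3 = $514k.
Every other assignment is strictly worse.
Ridgeline's own top route is Route 3 ($125k), but forcing Ridgeline→Route 3 and reassigning the rest optimally gives only $514k — worse by 23.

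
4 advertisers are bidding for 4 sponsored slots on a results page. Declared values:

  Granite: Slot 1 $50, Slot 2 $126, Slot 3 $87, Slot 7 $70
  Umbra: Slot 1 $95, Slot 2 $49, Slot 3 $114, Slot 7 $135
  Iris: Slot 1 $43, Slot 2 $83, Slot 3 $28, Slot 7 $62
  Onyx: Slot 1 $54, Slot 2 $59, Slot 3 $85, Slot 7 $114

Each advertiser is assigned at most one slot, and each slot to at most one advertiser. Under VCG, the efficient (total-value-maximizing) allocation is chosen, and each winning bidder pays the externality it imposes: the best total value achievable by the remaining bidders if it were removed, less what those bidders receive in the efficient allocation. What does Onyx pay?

Onyx pays $22.

Efficient allocation: Granite→Slot 2 ($126), Umbra→Slot 3 ($114), Iris→Slot 1 ($43), Onyx→Slot 7 ($114); total welfare W = $397.
Onyx receives Slot 7 at value $114, so the others get W − 114 = $283.
Without Onyx: best allocation of the remaining 3 bidders over all 4 slots is Granite→Slot 3 ($87), Umbra→Slot 7 ($135), Iris→Slot 2 ($83), total $305.
VCG payment = (others' best without Onyx) − (others' welfare with Onyx) = 305 − 283 = $22.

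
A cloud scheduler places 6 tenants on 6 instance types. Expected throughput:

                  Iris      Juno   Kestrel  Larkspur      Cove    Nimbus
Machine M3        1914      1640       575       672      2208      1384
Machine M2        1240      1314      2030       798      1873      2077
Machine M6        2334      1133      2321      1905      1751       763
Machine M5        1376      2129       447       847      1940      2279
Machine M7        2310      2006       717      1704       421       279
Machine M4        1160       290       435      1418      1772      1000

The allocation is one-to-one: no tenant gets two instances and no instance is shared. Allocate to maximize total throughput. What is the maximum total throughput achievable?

This is a one-to-one assignment (maximum-weight bipartite matching).
Optimal: Iris→Machine M7 (2310 ops/s), Juno→Machine M5 (2129 ops/s), Kestrel→Machine M6 (2321 ops/s), Larkspur→Machine M4 (1418 ops/s), Cove→Machine M3 (2208 ops/s), Nimbus→Machine M2 (2077 ops/s) — total 2310+2129+2321+1418+2208+2077 = 12463 ops/s.
Next-best assignment: Iris→Machine M6, Juno→Machine M7, Kestrel→Machine M2, Larkspur→Machine M4, Cove→Machine M3, Nimbus→Machine M5 = 12275 ops/s.

Maximum total: 12463 ops/s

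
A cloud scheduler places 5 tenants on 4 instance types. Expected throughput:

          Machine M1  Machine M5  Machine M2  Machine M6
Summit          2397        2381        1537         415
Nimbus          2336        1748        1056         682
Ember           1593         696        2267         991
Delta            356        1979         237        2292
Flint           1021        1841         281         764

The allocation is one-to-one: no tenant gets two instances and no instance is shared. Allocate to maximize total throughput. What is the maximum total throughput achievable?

Max total: 9276 ops/s

Optimal: Nimbus→Machine M1 (2336 ops/s), Summit→Machine M5 (2381 ops/s), Ember→Machine M2 (2267 ops/s), Delta→Machine M6 (2292 ops/s) — total 2336+2381+2267+2292 = 9276 ops/s.
Max-entry greedy (repeatedly take the single best remaining cell) gives 8797 ops/s, worse by 479.
Swapping Delta↔Ember (Delta→Machine M2 237 ops/s, Ember→Machine M6 991 ops/s) loses 3331.
No other one-to-one assignment exceeds 9276 ops/s.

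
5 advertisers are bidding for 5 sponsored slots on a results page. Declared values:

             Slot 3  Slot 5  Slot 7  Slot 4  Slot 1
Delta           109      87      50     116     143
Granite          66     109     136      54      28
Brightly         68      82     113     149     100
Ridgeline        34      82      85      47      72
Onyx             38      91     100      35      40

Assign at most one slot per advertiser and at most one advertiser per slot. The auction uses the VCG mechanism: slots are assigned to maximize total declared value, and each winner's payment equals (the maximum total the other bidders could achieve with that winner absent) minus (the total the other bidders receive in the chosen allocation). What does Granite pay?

Granite pays $53.

Efficient allocation: Delta→Slot 3 ($109), Granite→Slot 7 ($136), Brightly→Slot 4 ($149), Ridgeline→Slot 1 ($72), Onyx→Slot 5 ($91); total welfare W = $557.
Granite receives Slot 7 at value $136, so the others get W − 136 = $421.
Without Granite: best allocation of the remaining 4 bidders over all 5 slots is Delta→Slot 1 ($143), Brightly→Slot 4 ($149), Ridgeline→Slot 5 ($82), Onyx→Slot 7 ($100), total $474.
VCG payment = (others' best without Granite) − (others' welfare with Granite) = 474 − 421 = $53.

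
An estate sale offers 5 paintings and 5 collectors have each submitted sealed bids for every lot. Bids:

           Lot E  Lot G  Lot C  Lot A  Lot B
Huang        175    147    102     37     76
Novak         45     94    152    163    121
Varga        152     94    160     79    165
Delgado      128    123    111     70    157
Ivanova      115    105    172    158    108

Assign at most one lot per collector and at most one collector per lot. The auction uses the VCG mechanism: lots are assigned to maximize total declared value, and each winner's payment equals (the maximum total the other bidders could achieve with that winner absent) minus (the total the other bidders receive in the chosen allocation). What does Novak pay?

Efficient allocation: Huang→Lot E ($175), Novak→Lot A ($163), Varga→Lot B ($165), Delgado→Lot G ($123), Ivanova→Lot C ($172); total welfare W = $798.
Novak receives Lot A at value $163, so the others get W − 163 = $635.
Without Novak: best allocation of the remaining 4 bidders over all 5 lots is Huang→Lot E ($175), Varga→Lot C ($160), Delgado→Lot B ($157), Ivanova→Lot A ($158), total $650.
VCG payment = (others' best without Novak) − (others' welfare with Novak) = 650 − 635 = $15.

Novak pays $15.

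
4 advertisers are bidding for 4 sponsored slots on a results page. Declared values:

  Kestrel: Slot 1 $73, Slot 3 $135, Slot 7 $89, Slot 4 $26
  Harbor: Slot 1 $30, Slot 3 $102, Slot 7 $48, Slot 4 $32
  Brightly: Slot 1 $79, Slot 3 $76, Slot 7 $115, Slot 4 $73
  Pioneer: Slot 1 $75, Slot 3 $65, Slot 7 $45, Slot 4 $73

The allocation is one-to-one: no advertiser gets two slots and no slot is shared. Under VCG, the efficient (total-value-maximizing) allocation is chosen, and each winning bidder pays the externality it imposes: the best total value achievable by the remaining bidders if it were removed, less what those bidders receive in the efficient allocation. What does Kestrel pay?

Efficient allocation: Kestrel→Slot 1 ($73), Harbor→Slot 3 ($102), Brightly→Slot 7 ($115), Pioneer→Slot 4 ($73); total welfare W = $363.
Kestrel receives Slot 1 at value $73, so the others get W − 73 = $290.
Without Kestrel: best allocation of the remaining 3 bidders over all 4 slots is Harbor→Slot 3 ($102), Brightly→Slot 7 ($115), Pioneer→Slot 1 ($75), total $292.
VCG payment = (others' best without Kestrel) − (others' welfare with Kestrel) = 292 − 290 = $2.

Kestrel pays $2.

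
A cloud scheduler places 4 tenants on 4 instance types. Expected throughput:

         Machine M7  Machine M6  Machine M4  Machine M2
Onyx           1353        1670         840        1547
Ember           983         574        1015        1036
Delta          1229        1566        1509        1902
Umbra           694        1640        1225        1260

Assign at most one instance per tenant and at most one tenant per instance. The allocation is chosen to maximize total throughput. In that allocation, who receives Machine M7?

Onyx receives Machine M7.

Treat this as an assignment problem: match each tenant to one instance.
Optimal: Onyx→Machine M7 (1353 ops/s), Ember→Machine M4 (1015 ops/s), Delta→Machine M2 (1902 ops/s), Umbra→Machine M6 (1640 ops/s) — total 1353+1015+1902+1640 = 5910 ops/s.
Row-greedy (each tenant in turn takes its best remaining instance) gives 4909 ops/s, worse by 1001.
Next-best assignment: Onyx→Machine M6, Ember→Machine M7, Delta→Machine M2, Umbra→Machine M4 = 5780 ops/s.
Onyx's own top instance is Machine M6 (1670 ops/s), but forcing Onyx→Machine M6 and reassigning the rest optimally gives only 5780 ops/s — worse by 130.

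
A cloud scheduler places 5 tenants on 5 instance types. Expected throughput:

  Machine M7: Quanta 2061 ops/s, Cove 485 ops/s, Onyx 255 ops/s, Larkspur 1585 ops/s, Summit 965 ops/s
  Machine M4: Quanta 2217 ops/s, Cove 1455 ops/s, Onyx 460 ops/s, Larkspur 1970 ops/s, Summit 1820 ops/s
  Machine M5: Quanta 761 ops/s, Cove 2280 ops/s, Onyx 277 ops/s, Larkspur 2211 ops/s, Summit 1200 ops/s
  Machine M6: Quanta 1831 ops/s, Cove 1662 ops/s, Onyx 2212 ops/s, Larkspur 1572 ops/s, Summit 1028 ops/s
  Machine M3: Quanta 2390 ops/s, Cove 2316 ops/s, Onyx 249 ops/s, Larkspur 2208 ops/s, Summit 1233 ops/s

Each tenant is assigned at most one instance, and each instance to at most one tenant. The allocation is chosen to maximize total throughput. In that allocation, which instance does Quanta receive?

Optimal: Quanta→Machine M7 (2061 ops/s), Cove→Machine M3 (2316 ops/s), Onyx→Machine M6 (2212 ops/s), Larkspur→Machine M5 (2211 ops/s), Summit→Machine M4 (1820 ops/s) — total 2061+2316+2212+2211+1820 = 10620 ops/s.
Row-greedy (each tenant in turn takes its best remaining instance) gives 9817 ops/s, worse by 803.
Quanta's own top instance is Machine M3 (2390 ops/s), but forcing Quanta→Machine M3 and reassigning the rest optimally gives only 10287 ops/s — worse by 333.

Quanta receives Machine M7.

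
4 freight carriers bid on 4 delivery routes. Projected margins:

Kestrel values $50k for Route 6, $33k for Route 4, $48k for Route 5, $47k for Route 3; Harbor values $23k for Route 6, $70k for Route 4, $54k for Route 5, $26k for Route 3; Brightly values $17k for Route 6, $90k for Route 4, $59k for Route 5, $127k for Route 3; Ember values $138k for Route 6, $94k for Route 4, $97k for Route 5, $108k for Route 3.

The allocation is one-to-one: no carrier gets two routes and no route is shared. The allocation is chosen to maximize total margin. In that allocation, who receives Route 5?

Optimal: Kestrel→Route 5 ($48k), Harbor→Route 4 ($70k), Brightly→Route 3 ($127k), Ember→Route 6 ($138k) — total 48+70+127+138 = $383k.
Row-greedy (each carrier in turn takes its best remaining route) gives $344k, worse by 39.
Checked against all permutations: $383k is optimal.
Kestrel's own top route is Route 6 ($50k), but forcing Kestrel→Route 6 and reassigning the rest optimally gives only $344k — worse by 39.

Kestrel receives Route 5.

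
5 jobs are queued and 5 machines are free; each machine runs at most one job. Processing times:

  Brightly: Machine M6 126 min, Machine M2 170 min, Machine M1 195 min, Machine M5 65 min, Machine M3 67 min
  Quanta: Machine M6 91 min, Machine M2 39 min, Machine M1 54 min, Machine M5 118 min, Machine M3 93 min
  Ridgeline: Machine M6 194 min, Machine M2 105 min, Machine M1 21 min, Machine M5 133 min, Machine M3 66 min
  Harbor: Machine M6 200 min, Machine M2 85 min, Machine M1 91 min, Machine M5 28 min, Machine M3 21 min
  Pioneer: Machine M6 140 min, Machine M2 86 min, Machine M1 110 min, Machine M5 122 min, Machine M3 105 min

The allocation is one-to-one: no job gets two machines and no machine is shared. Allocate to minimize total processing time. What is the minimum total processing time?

This is the linear assignment problem.
Optimal: Brightly→Machine M5 (65 min), Quanta→Machine M6 (91 min), Ridgeline→Machine M1 (21 min), Harbor→Machine M3 (21 min), Pioneer→Machine M2 (86 min) — total 65+91+21+21+86 = 284 min.
Row-greedy (each job in turn takes its cheapest remaining machine) gives 286 min, worse by 2.
Every other assignment is strictly worse.

Min total: 284 min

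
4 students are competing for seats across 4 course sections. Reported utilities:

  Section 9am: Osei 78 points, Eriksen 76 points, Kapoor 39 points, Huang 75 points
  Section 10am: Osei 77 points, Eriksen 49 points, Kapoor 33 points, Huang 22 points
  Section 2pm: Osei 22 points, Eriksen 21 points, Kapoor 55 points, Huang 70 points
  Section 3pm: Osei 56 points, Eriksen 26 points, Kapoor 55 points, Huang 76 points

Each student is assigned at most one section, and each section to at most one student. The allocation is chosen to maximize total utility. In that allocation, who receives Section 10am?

Optimal: Osei→Section 10am (77 points), Eriksen→Section 9am (76 points), Kapoor→Section 2pm (55 points), Huang→Section 3pm (76 points) — total 77+76+55+76 = 284 points.
Row-greedy (each student in turn takes its best remaining section) gives 258 points, worse by 26.
Checked against all permutations: 284 points is optimal.
Osei's own top section is Section 9am (78 points), but forcing Osei→Section 9am and reassigning the rest optimally gives only 258 points — worse by 26.

Osei receives Section 10am.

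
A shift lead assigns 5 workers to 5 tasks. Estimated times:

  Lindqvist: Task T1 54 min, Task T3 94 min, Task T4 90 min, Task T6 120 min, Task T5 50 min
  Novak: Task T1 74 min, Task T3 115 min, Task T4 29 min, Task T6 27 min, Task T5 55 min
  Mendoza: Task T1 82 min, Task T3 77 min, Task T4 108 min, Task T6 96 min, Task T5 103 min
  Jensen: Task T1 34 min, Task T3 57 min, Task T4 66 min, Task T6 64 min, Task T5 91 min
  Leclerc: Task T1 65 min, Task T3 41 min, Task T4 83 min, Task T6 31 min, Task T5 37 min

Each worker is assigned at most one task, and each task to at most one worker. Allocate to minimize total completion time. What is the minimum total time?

Minimum total: 221 min

This is the linear assignment problem.
Optimal: Lindqvist→Task T5 (50 min), Novak→Task T4 (29 min), Mendoza→Task T3 (77 min), Jensen→Task T1 (34 min), Leclerc→Task T6 (31 min) — total 50+29+77+34+31 = 221 min.
Row-greedy (each worker in turn takes its cheapest remaining task) gives 271 min, worse by 50.
No other one-to-one assignment undercuts 221 min.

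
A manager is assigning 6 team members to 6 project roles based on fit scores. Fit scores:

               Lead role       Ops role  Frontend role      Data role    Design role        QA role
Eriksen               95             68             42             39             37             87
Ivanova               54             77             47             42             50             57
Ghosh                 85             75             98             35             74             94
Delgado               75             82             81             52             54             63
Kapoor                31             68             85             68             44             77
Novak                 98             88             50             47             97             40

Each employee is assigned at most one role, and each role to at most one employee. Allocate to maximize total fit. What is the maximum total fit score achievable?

Maximum total: 512 pts

This is a one-to-one assignment (maximum-weight bipartite matching).
Optimal: Eriksen→Lead role (95 pts), Ivanova→Ops role (77 pts), Ghosh→QA role (94 pts), Delgado→Frontend role (81 pts), Kapoor→Data role (68 pts), Novak→Design role (97 pts) — total 95+77+94+81+68+97 = 512 pts.
Column-greedy (each role in turn goes to its best remaining employee) gives 483 pts, worse by 29.
Next-best assignment: Eriksen→QA role, Ivanova→Ops role, Ghosh→Frontend role, Delgado→Lead role, Kapoor→Data role, Novak→Design role = 502 pts.
Swapping Ghosh↔Kapoor (Ghosh→Data role 35 pts, Kapoor→QA role 77 pts) loses 50.
Every other assignment is strictly worse.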